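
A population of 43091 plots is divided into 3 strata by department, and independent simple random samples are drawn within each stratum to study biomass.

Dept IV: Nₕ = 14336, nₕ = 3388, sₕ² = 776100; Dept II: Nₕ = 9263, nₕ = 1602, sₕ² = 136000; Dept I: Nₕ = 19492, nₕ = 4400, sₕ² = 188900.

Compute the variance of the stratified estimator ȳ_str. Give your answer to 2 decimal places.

Var(ȳ_str) = Σₕ Wₕ²(1 − fₕ)sₕ²/nₕ with Wₕ = Nₕ/N, N = 43091.
Dept IV: Wₕ = 0.33269128; term = 0.33269128²·(1 − 0.23632812)·776100/3388 = 19.362611.
Dept II: Wₕ = 0.21496368; term = 0.21496368²·(1 − 0.17294613)·136000/1602 = 3.2444447.
Dept I: Wₕ = 0.45234504; term = 0.45234504²·(1 − 0.22573363)·188900/4400 = 6.8015726.
Sum = 29.408628.

29.41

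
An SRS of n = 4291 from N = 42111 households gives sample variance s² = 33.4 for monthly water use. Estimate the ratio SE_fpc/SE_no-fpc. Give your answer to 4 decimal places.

0.9477

f = n/N = 4291/42111 = 0.10189737.
SE_no-fpc = √(s²/n) = 0.088225469; SE_fpc = √((1−f)s²/n) = 0.083609757.
Ratio = √(1−f) = 0.94768277.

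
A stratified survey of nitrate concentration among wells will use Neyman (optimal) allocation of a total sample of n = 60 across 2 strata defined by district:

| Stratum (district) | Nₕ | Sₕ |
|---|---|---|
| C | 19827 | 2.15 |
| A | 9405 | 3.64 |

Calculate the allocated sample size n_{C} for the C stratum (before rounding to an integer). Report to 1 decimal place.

33.3

Neyman allocation: nₕ = n·NₕSₕ / Σⱼ NⱼSⱼ.
Σ NⱼSⱼ = 19827·2.15 + 9405·3.64 = 76862.25.
n_{C} = 60·19827·2.15 / 76862.25 = 33.3.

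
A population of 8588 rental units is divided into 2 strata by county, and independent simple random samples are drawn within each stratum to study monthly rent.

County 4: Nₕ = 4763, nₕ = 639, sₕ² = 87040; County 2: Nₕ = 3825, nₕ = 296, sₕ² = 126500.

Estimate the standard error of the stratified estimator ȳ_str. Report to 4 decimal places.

10.7002

Var(ȳ_str) = Σₕ Wₕ²(1 − fₕ)sₕ²/nₕ with Wₕ = Nₕ/N, N = 8588.
County 4: Wₕ = 0.55461109; term = 0.55461109²·(1 − 0.13415914)·87040/639 = 36.277153.
County 2: Wₕ = 0.44538891; term = 0.44538891²·(1 − 0.07738562)·126500/296 = 78.216403.
Sum = 114.49356.
SE = √(114.49356) = 10.7002.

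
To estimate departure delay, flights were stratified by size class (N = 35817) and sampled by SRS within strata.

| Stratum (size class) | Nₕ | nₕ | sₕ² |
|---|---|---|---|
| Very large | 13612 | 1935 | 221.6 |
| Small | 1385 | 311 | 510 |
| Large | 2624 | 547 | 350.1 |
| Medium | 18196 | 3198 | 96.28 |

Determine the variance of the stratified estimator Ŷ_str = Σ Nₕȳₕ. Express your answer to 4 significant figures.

Var(Ŷ_str) = Σₕ Nₕ²(1 − fₕ)sₕ²/nₕ.
Very large: 13612²·(1 − 1935/13612)·221.6/1935 = 1.820296 × 10^7.
Small: 1385²·(1 − 311/1385)·510/311 = 2.4392923 × 10^6.
Large: 2624²·(1 − 547/2624)·350.1/547 = 3.48823 × 10^6.
Medium: 18196²·(1 − 3198/18196)·96.28/3198 = 8.2161224 × 10^6.
Sum = 3.2346605 × 10^7.

3.235 × 10^7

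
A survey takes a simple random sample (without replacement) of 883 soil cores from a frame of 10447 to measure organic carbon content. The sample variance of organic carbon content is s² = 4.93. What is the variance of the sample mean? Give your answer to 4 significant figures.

Under SRS without replacement, Var(ȳ) = (1 − f)·s²/n with f = n/N = 883/10447 = 0.08452187.
Var(ȳ) = (1 − 0.08452187)·4.93/883 = 0.91547813·0.005583239 = 0.0051113331.

0.005111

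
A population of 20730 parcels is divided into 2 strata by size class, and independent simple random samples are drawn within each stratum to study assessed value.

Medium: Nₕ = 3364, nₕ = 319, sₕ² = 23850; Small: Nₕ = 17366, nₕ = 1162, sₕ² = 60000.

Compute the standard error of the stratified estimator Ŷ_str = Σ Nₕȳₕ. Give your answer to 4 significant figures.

Var(Ŷ_str) = Σₕ Nₕ²(1 − fₕ)sₕ²/nₕ.
Medium: 3364²·(1 − 319/3364)·23850/319 = 7.6584518 × 10^8.
Small: 17366²·(1 − 1162/17366)·60000/1162 = 1.4530051 × 10^10.
Sum = 1.5295896 × 10^10.
SE = √(1.5295896 × 10^10) = 123700.

123700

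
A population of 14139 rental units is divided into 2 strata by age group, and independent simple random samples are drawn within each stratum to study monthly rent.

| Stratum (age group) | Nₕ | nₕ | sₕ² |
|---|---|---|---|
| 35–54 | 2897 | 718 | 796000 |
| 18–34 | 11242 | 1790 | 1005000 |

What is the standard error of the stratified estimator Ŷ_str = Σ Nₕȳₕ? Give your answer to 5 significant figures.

258180

Var(Ŷ_str) = Σₕ Nₕ²(1 − fₕ)sₕ²/nₕ.
35–54: 2897²·(1 − 718/2897)·796000/718 = 6.9983289 × 10^9.
18–34: 11242²·(1 − 1790/11242)·1005000/1790 = 5.9659598 × 10^10.
Sum = 6.6657927 × 10^10.
SE = √(6.6657927 × 10^10) = 258180.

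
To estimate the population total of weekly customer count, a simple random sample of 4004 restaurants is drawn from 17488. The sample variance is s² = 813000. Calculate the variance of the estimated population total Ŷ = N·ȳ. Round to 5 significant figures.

Var(Ŷ) = N²·Var(ȳ) = N²·(1 − n/N)·s²/n.
f = 4004/17488 = 0.22895700; Var(ȳ) = 0.77104300·813000/4004 = 156.55793.
Var(Ŷ) = 17488² · 156.55793 = 4.7880134 × 10^10.

4.7880 × 10^10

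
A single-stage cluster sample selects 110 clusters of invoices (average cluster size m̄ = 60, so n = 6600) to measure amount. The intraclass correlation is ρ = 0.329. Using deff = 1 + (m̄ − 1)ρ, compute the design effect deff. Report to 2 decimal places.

deff = 1 + (60 − 1)·0.329 = 1 + 19.411 = 20.411.

20.41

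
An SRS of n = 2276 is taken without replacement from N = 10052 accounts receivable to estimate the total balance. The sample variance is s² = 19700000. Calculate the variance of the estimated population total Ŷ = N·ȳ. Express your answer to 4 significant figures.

6.766 × 10^11

Var(Ŷ) = N²·Var(ȳ) = N²·(1 − n/N)·s²/n.
f = 2276/10052 = 0.22642260; Var(ȳ) = 0.77357740·19700000/2276 = 6695.727.
Var(Ŷ) = 10052² · 6695.727 = 6.7655436 × 10^11.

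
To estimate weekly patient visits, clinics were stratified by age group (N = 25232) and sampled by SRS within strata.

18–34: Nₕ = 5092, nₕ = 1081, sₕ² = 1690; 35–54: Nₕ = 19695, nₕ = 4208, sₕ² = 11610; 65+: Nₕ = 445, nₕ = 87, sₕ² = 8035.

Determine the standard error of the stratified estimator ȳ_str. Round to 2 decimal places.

Var(ȳ_str) = Σₕ Wₕ²(1 − fₕ)sₕ²/nₕ with Wₕ = Nₕ/N, N = 25232.
18–34: Wₕ = 0.20180723; term = 0.20180723²·(1 − 0.21229379)·1690/1081 = 0.050153208.
35–54: Wₕ = 0.78055644; term = 0.78055644²·(1 − 0.21365829)·11610/4208 = 1.3218325.
65+: Wₕ = 0.01763633; term = 0.01763633²·(1 − 0.19550562)·8035/87 = 0.023110339.
Sum = 1.395096.
SE = √(1.395096) = 1.18.

1.18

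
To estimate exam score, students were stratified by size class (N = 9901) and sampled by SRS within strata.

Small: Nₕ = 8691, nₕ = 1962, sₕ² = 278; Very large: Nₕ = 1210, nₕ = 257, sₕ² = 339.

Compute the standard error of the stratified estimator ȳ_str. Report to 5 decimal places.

0.31630

Var(ȳ_str) = Σₕ Wₕ²(1 − fₕ)sₕ²/nₕ with Wₕ = Nₕ/N, N = 9901.
Small: Wₕ = 0.87779012; term = 0.87779012²·(1 − 0.22575078)·278/1962 = 0.084529432.
Very large: Wₕ = 0.12220988; term = 0.12220988²·(1 − 0.21239669)·339/257 = 0.015516248.
Sum = 0.10004568.
SE = √(0.10004568) = 0.31630.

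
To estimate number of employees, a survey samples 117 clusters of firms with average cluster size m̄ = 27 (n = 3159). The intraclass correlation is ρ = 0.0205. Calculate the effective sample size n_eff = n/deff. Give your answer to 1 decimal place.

2060.7

deff = 1 + (27 − 1)·0.0205 = 1 + 0.533 = 1.533.
n_eff = 3159 / 1.533 = 2060.7.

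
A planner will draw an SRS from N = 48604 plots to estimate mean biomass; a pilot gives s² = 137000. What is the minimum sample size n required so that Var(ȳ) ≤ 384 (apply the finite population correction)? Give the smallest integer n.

355

Without fpc, n₀ = s²/D = 137000/384 = 356.7708.
With fpc, (1 − n/N)·s²/n ≤ D requires n ≥ n₀/(1 + n₀/N) = 356.7708/(1 + 356.7708/48604) = 354.1711.
Rounding up, n = 355.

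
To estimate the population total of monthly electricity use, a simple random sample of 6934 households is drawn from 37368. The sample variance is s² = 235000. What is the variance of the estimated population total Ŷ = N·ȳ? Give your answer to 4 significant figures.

3.854 × 10^10

Var(Ŷ) = N²·Var(ȳ) = N²·(1 − n/N)·s²/n.
f = 6934/37368 = 0.18555984; Var(ȳ) = 0.81444016·235000/6934 = 27.602169.
Var(Ŷ) = 37368² · 27.602169 = 3.854277 × 10^10.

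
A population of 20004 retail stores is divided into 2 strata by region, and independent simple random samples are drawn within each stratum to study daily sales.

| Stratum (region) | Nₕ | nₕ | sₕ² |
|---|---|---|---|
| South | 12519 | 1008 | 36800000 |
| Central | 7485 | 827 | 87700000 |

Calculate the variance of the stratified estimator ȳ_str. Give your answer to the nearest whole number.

Var(ȳ_str) = Σₕ Wₕ²(1 − fₕ)sₕ²/nₕ with Wₕ = Nₕ/N, N = 20004.
South: Wₕ = 0.62582484; term = 0.62582484²·(1 − 0.08051761)·36800000/1008 = 13147.291.
Central: Wₕ = 0.37417516; term = 0.37417516²·(1 − 0.11048764)·87700000/827 = 13206.751.
Sum = 26354.042.

26354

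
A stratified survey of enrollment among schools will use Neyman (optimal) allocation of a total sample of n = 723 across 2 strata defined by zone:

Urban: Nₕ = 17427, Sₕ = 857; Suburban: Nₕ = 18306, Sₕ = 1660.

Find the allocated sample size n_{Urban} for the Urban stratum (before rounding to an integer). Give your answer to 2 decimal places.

Neyman allocation: nₕ = n·NₕSₕ / Σⱼ NⱼSⱼ.
Σ NⱼSⱼ = 17427·857 + 18306·1660 = 4.5322899 × 10^7.
n_{Urban} = 723·17427·857 / (4.5322899 × 10^7) = 238.25.

238.25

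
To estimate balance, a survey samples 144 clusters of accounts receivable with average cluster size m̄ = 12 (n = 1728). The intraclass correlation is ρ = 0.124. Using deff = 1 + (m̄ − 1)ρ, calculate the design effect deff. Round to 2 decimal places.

deff = 1 + (12 − 1)·0.124 = 1 + 1.364 = 2.364.

2.36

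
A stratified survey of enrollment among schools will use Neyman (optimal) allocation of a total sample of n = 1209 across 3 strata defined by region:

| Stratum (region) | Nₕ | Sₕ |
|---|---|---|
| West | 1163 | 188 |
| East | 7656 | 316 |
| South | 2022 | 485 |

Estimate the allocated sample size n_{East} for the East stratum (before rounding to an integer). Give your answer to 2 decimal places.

Neyman allocation: nₕ = n·NₕSₕ / Σⱼ NⱼSⱼ.
Σ NⱼSⱼ = 1163·188 + 7656·316 + 2022·485 = 3.61861 × 10^6.
n_{East} = 1209·7656·316 / (3.61861 × 10^6) = 808.30.

808.30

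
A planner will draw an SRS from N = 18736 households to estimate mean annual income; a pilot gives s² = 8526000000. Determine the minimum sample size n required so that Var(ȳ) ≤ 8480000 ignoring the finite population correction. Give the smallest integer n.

1006

Without fpc, n₀ = s²/D = 8526000000/8480000 = 1005.4245.
Rounding up, n = 1006.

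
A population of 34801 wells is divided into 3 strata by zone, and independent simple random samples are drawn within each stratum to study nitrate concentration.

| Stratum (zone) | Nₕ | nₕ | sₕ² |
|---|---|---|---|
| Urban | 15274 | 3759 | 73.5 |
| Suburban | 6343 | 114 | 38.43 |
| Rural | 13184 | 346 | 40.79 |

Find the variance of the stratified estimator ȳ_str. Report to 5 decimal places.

Var(ȳ_str) = Σₕ Wₕ²(1 − fₕ)sₕ²/nₕ with Wₕ = Nₕ/N, N = 34801.
Urban: Wₕ = 0.43889543; term = 0.43889543²·(1 − 0.24610449)·73.5/3759 = 0.002839542.
Suburban: Wₕ = 0.18226488; term = 0.18226488²·(1 − 0.01797257)·38.43/114 = 0.010997529.
Rural: Wₕ = 0.37883969; term = 0.37883969²·(1 − 0.02624393)·40.79/346 = 0.016475505.
Sum = 0.030312576.

0.03031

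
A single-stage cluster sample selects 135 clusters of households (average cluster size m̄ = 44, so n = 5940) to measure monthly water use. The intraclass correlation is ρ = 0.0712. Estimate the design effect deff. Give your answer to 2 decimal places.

4.06

deff = 1 + (44 − 1)·0.0712 = 1 + 3.0616 = 4.0616.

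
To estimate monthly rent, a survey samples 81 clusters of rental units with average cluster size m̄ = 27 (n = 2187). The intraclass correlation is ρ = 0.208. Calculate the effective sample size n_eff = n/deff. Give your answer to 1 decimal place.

341.3

deff = 1 + (27 − 1)·0.208 = 1 + 5.408 = 6.408.
n_eff = 2187 / 6.408 = 341.3.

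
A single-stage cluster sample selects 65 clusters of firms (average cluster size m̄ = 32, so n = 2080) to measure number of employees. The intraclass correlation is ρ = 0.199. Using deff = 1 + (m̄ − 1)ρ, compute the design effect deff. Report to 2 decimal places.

7.17

deff = 1 + (32 − 1)·0.199 = 1 + 6.169 = 7.169.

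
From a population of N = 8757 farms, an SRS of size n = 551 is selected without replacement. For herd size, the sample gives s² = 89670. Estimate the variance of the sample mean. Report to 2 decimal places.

152.50

Under SRS without replacement, Var(ȳ) = (1 − f)·s²/n with f = n/N = 551/8757 = 0.06292109.
Var(ȳ) = (1 − 0.06292109)·89670/551 = 0.93707891·162.74047 = 152.50066.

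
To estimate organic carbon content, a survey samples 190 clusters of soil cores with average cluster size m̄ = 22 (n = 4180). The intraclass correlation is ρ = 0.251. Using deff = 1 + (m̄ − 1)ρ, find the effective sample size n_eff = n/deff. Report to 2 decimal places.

666.56

deff = 1 + (22 − 1)·0.251 = 1 + 5.271 = 6.271.
n_eff = 4180 / 6.271 = 666.56.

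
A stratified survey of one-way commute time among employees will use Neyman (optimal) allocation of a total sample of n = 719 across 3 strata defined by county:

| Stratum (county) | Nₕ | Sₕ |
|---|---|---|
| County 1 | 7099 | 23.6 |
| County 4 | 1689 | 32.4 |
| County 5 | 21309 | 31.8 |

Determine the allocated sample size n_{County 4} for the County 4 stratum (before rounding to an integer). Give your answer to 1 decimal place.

43.7

Neyman allocation: nₕ = n·NₕSₕ / Σⱼ NⱼSⱼ.
Σ NⱼSⱼ = 7099·23.6 + 1689·32.4 + 21309·31.8 = 899886.2.
n_{County 4} = 719·1689·32.4 / 899886.2 = 43.7.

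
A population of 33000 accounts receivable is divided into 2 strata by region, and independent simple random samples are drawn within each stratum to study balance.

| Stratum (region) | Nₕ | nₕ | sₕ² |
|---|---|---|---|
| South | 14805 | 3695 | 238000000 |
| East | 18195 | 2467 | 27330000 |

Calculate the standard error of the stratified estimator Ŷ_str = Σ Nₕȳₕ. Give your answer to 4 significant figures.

3.710 × 10^6

Var(Ŷ_str) = Σₕ Nₕ²(1 − fₕ)sₕ²/nₕ.
South: 14805²·(1 − 3695/14805)·238000000/3695 = 1.059461 × 10^13.
East: 18195²·(1 − 2467/18195)·27330000/2467 = 3.1702685 × 10^12.
Sum = 1.3764879 × 10^13.
SE = √(1.3764879 × 10^13) = 3.710 × 10^6.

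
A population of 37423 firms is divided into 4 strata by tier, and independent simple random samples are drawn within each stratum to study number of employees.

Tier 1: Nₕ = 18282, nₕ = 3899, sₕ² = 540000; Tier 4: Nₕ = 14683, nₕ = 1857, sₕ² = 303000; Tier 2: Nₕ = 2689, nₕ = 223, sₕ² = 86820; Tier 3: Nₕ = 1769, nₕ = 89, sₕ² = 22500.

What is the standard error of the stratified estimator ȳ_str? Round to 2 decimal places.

7.09

Var(ȳ_str) = Σₕ Wₕ²(1 − fₕ)sₕ²/nₕ with Wₕ = Nₕ/N, N = 37423.
Tier 1: Wₕ = 0.48852310; term = 0.48852310²·(1 − 0.21326988)·540000/3899 = 26.003782.
Tier 4: Wₕ = 0.39235230; term = 0.39235230²·(1 − 0.12647279)·303000/1857 = 21.941159.
Tier 2: Wₕ = 0.07185421; term = 0.07185421²·(1 − 0.08293046)·86820/223 = 1.8434085.
Tier 3: Wₕ = 0.04727040; term = 0.04727040²·(1 − 0.05031091)·22500/89 = 0.53647863.
Sum = 50.324828.
SE = √(50.324828) = 7.09.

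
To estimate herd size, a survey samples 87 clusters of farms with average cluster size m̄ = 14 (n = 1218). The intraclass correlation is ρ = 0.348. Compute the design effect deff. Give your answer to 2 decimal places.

5.52

deff = 1 + (14 − 1)·0.348 = 1 + 4.524 = 5.524.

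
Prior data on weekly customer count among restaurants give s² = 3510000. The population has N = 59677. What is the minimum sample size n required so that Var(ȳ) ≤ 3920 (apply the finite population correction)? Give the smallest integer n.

Without fpc, n₀ = s²/D = 3510000/3920 = 895.4082.
With fpc, (1 − n/N)·s²/n ≤ D requires n ≥ n₀/(1 + n₀/N) = 895.4082/(1 + 895.4082/59677) = 882.1719.
Rounding up, n = 883.

883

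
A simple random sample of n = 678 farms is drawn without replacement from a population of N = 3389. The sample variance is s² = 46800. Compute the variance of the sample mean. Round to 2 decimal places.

55.22

Under SRS without replacement, Var(ȳ) = (1 − f)·s²/n with f = n/N = 678/3389 = 0.20005901.
Var(ȳ) = (1 − 0.20005901)·46800/678 = 0.79994099·69.026549 = 55.217165.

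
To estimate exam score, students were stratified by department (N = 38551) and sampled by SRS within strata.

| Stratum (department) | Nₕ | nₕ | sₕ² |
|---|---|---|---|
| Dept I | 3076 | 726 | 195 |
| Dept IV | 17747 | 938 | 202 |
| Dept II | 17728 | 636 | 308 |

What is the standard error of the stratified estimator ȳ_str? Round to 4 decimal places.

0.3785

Var(ȳ_str) = Σₕ Wₕ²(1 − fₕ)sₕ²/nₕ with Wₕ = Nₕ/N, N = 38551.
Dept I: Wₕ = 0.07979041; term = 0.07979041²·(1 − 0.23602081)·195/726 = 0.0013064142.
Dept IV: Wₕ = 0.46035122; term = 0.46035122²·(1 − 0.05285400)·202/938 = 0.043225902.
Dept II: Wₕ = 0.45985837; term = 0.45985837²·(1 − 0.03587545)·308/636 = 0.098735864.
Sum = 0.14326818.
SE = √(0.14326818) = 0.3785.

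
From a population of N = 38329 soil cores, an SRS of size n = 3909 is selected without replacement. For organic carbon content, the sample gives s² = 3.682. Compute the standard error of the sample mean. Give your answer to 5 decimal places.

Under SRS without replacement, Var(ȳ) = (1 − f)·s²/n with f = n/N = 3909/38329 = 0.10198544.
Var(ȳ) = (1 − 0.10198544)·3.682/3909 = 0.89801456·9.4192888 × 10^-4 = 8.4586585 × 10^-4.
SE(ȳ) = √(8.4586585 × 10^-4) = 0.02908.

0.02908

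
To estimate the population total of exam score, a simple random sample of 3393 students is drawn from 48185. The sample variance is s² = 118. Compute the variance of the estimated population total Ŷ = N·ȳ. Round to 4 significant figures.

Var(Ŷ) = N²·Var(ȳ) = N²·(1 − n/N)·s²/n.
f = 3393/48185 = 0.07041610; Var(ȳ) = 0.92958390·118/3393 = 0.032328588.
Var(Ŷ) = 48185² · 0.032328588 = 7.5060329 × 10^7.

7.506 × 10^7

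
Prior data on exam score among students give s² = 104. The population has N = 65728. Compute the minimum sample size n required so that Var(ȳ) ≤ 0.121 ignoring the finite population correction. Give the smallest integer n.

860

Without fpc, n₀ = s²/D = 104/0.121 = 859.5041.
Rounding up, n = 860.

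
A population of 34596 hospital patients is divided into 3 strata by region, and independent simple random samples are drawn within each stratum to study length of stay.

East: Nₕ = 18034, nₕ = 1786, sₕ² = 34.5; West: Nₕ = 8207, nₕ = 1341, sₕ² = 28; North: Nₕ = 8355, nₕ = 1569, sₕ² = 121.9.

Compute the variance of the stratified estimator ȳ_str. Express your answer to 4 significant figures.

0.009392

Var(ȳ_str) = Σₕ Wₕ²(1 − fₕ)sₕ²/nₕ with Wₕ = Nₕ/N, N = 34596.
East: Wₕ = 0.52127414; term = 0.52127414²·(1 − 0.09903516)·34.5/1786 = 0.0047290928.
West: Wₕ = 0.23722396; term = 0.23722396²·(1 − 0.16339710)·28/1341 = 9.8302759 × 10^-4.
North: Wₕ = 0.24150191; term = 0.24150191²·(1 − 0.18779174)·121.9/1569 = 0.0036803515.
Sum = 0.0093924719.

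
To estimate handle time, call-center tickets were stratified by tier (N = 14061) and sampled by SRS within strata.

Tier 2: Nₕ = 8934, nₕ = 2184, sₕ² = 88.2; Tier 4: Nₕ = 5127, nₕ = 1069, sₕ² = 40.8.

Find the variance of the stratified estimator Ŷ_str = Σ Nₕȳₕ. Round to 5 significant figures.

3.2294 × 10^6

Var(Ŷ_str) = Σₕ Nₕ²(1 − fₕ)sₕ²/nₕ.
Tier 2: 8934²·(1 − 2184/8934)·88.2/2184 = 2.435374 × 10^6.
Tier 4: 5127²·(1 − 1069/5127)·40.8/1069 = 794068.23.
Sum = 3.2294422 × 10^6.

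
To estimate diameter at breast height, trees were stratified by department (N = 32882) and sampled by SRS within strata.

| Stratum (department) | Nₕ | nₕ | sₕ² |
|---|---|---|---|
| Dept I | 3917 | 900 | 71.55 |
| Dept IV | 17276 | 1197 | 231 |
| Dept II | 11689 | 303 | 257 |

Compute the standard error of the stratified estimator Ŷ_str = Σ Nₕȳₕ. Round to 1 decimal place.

12939.6

Var(Ŷ_str) = Σₕ Nₕ²(1 − fₕ)sₕ²/nₕ.
Dept I: 3917²·(1 − 900/3917)·71.55/900 = 939498.33.
Dept IV: 17276²·(1 − 1197/17276)·231/1197 = 5.3606822 × 10^7.
Dept II: 11689²·(1 − 303/11689)·257/303 = 1.1288573 × 10^8.
Sum = 1.6743205 × 10^8.
SE = √(1.6743205 × 10^8) = 12939.6.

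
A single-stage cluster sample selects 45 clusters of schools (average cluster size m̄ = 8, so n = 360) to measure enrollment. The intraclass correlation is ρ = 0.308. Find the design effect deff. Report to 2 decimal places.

deff = 1 + (8 − 1)·0.308 = 1 + 2.156 = 3.156.

3.16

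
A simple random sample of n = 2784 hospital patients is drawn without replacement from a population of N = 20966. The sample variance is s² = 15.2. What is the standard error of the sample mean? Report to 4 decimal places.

0.0688

Under SRS without replacement, Var(ȳ) = (1 − f)·s²/n with f = n/N = 2784/20966 = 0.13278642.
Var(ȳ) = (1 − 0.13278642)·15.2/2784 = 0.86721358·0.0054597701 = 0.0047347868.
SE(ȳ) = √(0.0047347868) = 0.0688.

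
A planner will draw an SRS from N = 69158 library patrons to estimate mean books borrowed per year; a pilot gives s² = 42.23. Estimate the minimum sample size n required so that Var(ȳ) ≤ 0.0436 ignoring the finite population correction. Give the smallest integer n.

969

Without fpc, n₀ = s²/D = 42.23/0.0436 = 968.5780.
Rounding up, n = 969.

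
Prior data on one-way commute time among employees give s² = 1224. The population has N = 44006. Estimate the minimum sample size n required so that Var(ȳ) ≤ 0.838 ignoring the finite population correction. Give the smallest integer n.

1461

Without fpc, n₀ = s²/D = 1224/0.838 = 1460.6205.
Rounding up, n = 1461.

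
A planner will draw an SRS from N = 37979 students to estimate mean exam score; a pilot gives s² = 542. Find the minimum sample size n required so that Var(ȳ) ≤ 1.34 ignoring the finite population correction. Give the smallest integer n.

Without fpc, n₀ = s²/D = 542/1.34 = 404.4776.
Rounding up, n = 405.

405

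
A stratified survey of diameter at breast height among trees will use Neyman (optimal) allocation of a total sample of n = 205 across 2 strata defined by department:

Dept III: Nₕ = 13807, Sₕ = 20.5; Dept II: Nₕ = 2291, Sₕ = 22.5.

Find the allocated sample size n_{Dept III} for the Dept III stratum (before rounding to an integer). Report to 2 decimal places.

Neyman allocation: nₕ = n·NₕSₕ / Σⱼ NⱼSⱼ.
Σ NⱼSⱼ = 13807·20.5 + 2291·22.5 = 334591.
n_{Dept III} = 205·13807·20.5 / 334591 = 173.42.

173.42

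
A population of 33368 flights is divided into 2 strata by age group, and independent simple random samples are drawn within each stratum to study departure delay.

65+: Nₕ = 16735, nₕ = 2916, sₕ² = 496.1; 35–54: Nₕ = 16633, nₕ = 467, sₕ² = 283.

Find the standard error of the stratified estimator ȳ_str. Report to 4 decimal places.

Var(ȳ_str) = Σₕ Wₕ²(1 − fₕ)sₕ²/nₕ with Wₕ = Nₕ/N, N = 33368.
65+: Wₕ = 0.50152841; term = 0.50152841²·(1 − 0.17424559)·496.1/2916 = 0.035336513.
35–54: Wₕ = 0.49847159; term = 0.49847159²·(1 − 0.02807671)·283/467 = 0.14634651.
Sum = 0.18168302.
SE = √(0.18168302) = 0.4262.

0.4262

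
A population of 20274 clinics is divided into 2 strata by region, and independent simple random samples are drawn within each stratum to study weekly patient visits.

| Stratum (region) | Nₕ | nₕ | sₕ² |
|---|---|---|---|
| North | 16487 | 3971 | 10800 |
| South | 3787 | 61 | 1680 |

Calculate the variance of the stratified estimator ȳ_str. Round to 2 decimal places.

2.31

Var(ȳ_str) = Σₕ Wₕ²(1 − fₕ)sₕ²/nₕ with Wₕ = Nₕ/N, N = 20274.
North: Wₕ = 0.81320904; term = 0.81320904²·(1 − 0.24085643)·10800/3971 = 1.3653757.
South: Wₕ = 0.18679096; term = 0.18679096²·(1 − 0.01610774)·1680/61 = 0.94545033.
Sum = 2.310826.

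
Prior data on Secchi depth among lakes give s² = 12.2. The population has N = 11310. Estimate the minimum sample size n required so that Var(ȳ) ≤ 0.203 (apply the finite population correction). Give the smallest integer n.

60

Without fpc, n₀ = s²/D = 12.2/0.203 = 60.0985.
With fpc, (1 − n/N)·s²/n ≤ D requires n ≥ n₀/(1 + n₀/N) = 60.0985/(1 + 60.0985/11310) = 59.7808.
Rounding up, n = 60.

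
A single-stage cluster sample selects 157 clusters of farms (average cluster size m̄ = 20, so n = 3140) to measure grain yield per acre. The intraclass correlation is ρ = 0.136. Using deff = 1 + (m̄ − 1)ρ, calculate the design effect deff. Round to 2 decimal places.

deff = 1 + (20 − 1)·0.136 = 1 + 2.584 = 3.584.

3.58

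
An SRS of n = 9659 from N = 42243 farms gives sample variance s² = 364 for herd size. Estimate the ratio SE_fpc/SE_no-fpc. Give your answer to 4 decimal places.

0.8783

f = n/N = 9659/42243 = 0.22865327.
SE_no-fpc = √(s²/n) = 0.1941264; SE_fpc = √((1−f)s²/n) = 0.17049413.
Ratio = √(1−f) = 0.87826348.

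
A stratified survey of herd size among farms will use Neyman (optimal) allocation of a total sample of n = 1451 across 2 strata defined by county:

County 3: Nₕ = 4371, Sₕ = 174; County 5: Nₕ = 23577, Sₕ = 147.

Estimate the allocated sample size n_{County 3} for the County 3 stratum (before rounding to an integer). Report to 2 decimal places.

Neyman allocation: nₕ = n·NₕSₕ / Σⱼ NⱼSⱼ.
Σ NⱼSⱼ = 4371·174 + 23577·147 = 4.226373 × 10^6.
n_{County 3} = 1451·4371·174 / (4.226373 × 10^6) = 261.11.

261.11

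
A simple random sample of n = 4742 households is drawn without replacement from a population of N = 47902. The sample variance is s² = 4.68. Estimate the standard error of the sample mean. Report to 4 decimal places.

Under SRS without replacement, Var(ȳ) = (1 − f)·s²/n with f = n/N = 4742/47902 = 0.09899378.
Var(ȳ) = (1 − 0.09899378)·4.68/4742 = 0.90100622·9.8692535 × 10^-4 = 8.8922588 × 10^-4.
SE(ȳ) = √(8.8922588 × 10^-4) = 0.0298.

0.0298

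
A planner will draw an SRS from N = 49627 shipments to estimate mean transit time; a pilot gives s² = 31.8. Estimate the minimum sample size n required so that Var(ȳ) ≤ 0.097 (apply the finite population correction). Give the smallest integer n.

326

Without fpc, n₀ = s²/D = 31.8/0.097 = 327.8351.
With fpc, (1 − n/N)·s²/n ≤ D requires n ≥ n₀/(1 + n₀/N) = 327.8351/(1 + 327.8351/49627) = 325.6836.
Rounding up, n = 326.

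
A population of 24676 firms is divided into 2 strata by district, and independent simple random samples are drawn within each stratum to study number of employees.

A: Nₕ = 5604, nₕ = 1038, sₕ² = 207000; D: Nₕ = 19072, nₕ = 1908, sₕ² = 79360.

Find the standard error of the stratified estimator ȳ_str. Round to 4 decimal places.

5.5445

Var(ȳ_str) = Σₕ Wₕ²(1 − fₕ)sₕ²/nₕ with Wₕ = Nₕ/N, N = 24676.
A: Wₕ = 0.22710326; term = 0.22710326²·(1 − 0.18522484)·207000/1038 = 8.3802602.
D: Wₕ = 0.77289674; term = 0.77289674²·(1 − 0.10004195)·79360/1908 = 22.36086.
Sum = 30.74112.
SE = √(30.74112) = 5.5445.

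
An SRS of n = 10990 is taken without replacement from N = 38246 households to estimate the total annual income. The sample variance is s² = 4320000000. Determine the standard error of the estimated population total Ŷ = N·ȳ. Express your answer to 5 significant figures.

Var(Ŷ) = N²·Var(ȳ) = N²·(1 − n/N)·s²/n.
f = 10990/38246 = 0.28735031; Var(ȳ) = 0.71264969·4320000000/10990 = 280131.63.
Var(Ŷ) = 38246² · 280131.63 = 4.0976437 × 10^14.
SE(Ŷ) = √(4.0976437 × 10^14) = 2.0243 × 10^7.

2.0243 × 10^7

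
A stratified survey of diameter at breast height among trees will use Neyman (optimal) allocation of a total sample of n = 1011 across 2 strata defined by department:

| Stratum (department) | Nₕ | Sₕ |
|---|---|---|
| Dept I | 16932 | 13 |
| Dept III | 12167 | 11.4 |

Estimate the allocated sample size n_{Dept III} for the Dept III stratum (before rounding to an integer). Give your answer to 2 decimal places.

390.81

Neyman allocation: nₕ = n·NₕSₕ / Σⱼ NⱼSⱼ.
Σ NⱼSⱼ = 16932·13 + 12167·11.4 = 358819.8.
n_{Dept III} = 1011·12167·11.4 / 358819.8 = 390.81.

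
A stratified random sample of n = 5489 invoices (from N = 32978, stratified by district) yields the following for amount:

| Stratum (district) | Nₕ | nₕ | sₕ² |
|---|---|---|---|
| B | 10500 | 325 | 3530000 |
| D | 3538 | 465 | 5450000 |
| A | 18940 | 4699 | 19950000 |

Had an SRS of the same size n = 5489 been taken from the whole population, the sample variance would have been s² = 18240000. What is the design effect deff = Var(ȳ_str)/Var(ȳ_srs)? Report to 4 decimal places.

Var(ȳ_str) = Σ Wₕ²(1−fₕ)sₕ²/nₕ with Wₕ = Nₕ/32978:
  B: (10500/32978)²·(1−325/10500)·3530000/325 = 1067.0049
  D: (3538/32978)²·(1−465/3538)·5450000/465 = 117.1697
  A: (18940/32978)²·(1−4699/18940)·19950000/4699 = 1052.9537
  → Var(ȳ_str) = 2237.1283.
Var(ȳ_srs) = (1 − 5489/32978)·18240000/5489 = 2769.9137.
deff = 2237.1283 / 2769.9137 = 0.8077.

0.8077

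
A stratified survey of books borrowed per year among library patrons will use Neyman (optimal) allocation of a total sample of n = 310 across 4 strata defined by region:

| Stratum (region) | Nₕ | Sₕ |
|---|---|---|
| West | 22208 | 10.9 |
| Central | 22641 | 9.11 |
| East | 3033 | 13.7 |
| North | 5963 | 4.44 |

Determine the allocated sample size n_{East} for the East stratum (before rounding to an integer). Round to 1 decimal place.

24.9

Neyman allocation: nₕ = n·NₕSₕ / Σⱼ NⱼSⱼ.
Σ NⱼSⱼ = 22208·10.9 + 22641·9.11 + 3033·13.7 + 5963·4.44 = 516354.53.
n_{East} = 310·3033·13.7 / 516354.53 = 24.9.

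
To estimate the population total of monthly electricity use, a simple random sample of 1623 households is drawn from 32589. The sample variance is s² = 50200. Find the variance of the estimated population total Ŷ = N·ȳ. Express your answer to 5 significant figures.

3.1213 × 10^10

Var(Ŷ) = N²·Var(ȳ) = N²·(1 − n/N)·s²/n.
f = 1623/32589 = 0.04980208; Var(ȳ) = 0.95019792·50200/1623 = 29.389979.
Var(Ŷ) = 32589² · 29.389979 = 3.1213419 × 10^10.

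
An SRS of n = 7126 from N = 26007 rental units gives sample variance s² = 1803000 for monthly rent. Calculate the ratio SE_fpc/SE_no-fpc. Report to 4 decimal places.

f = n/N = 7126/26007 = 0.27400315.
SE_no-fpc = √(s²/n) = 15.906512; SE_fpc = √((1−f)s²/n) = 13.553215.
Ratio = √(1−f) = 0.85205449.

0.8521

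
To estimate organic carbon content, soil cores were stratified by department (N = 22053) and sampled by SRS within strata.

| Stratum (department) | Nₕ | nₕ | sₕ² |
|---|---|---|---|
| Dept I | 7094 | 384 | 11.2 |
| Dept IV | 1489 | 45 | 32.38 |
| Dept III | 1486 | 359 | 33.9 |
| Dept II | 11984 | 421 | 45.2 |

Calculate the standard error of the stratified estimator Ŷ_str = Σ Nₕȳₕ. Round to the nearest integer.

4239

Var(Ŷ_str) = Σₕ Nₕ²(1 − fₕ)sₕ²/nₕ.
Dept I: 7094²·(1 − 384/7094)·11.2/384 = 1.3883549 × 10^6.
Dept IV: 1489²·(1 − 45/1489)·32.38/45 = 1.5471279 × 10^6.
Dept III: 1486²·(1 − 359/1486)·33.9/359 = 158142.27.
Dept II: 11984²·(1 − 421/11984)·45.2/421 = 1.4877456 × 10^7.
Sum = 1.7971081 × 10^7.
SE = √(1.7971081 × 10^7) = 4239.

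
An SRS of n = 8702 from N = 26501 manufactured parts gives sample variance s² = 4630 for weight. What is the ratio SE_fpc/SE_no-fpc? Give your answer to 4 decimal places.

0.8195

f = n/N = 8702/26501 = 0.32836497.
SE_no-fpc = √(s²/n) = 0.72942552; SE_fpc = √((1−f)s²/n) = 0.5977886.
Ratio = √(1−f) = 0.81953342.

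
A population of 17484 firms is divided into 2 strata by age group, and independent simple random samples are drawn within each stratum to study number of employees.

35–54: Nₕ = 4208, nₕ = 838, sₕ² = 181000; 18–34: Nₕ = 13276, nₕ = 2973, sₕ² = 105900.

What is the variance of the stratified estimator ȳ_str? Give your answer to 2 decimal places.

25.96

Var(ȳ_str) = Σₕ Wₕ²(1 − fₕ)sₕ²/nₕ with Wₕ = Nₕ/N, N = 17484.
35–54: Wₕ = 0.24067719; term = 0.24067719²·(1 − 0.19914449)·181000/838 = 10.019789.
18–34: Wₕ = 0.75932281; term = 0.75932281²·(1 − 0.22393793)·105900/2973 = 15.938608.
Sum = 25.958397.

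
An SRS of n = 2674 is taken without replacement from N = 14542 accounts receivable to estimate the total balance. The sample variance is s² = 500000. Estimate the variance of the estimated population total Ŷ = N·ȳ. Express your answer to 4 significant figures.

Var(Ŷ) = N²·Var(ȳ) = N²·(1 − n/N)·s²/n.
f = 2674/14542 = 0.18388117; Var(ȳ) = 0.81611883·500000/2674 = 152.60262.
Var(Ŷ) = 14542² · 152.60262 = 3.227084 × 10^10.

3.227 × 10^10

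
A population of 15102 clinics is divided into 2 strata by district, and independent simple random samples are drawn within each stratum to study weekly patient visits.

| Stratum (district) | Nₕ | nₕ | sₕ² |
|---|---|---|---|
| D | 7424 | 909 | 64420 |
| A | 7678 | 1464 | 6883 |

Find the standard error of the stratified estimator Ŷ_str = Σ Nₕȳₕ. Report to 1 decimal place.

60432.3

Var(Ŷ_str) = Σₕ Nₕ²(1 − fₕ)sₕ²/nₕ.
D: 7424²·(1 − 909/7424)·64420/909 = 3.4277506 × 10^9.
A: 7678²·(1 − 1464/7678)·6883/1464 = 2.2431383 × 10^8.
Sum = 3.6520644 × 10^9.
SE = √(3.6520644 × 10^9) = 60432.3.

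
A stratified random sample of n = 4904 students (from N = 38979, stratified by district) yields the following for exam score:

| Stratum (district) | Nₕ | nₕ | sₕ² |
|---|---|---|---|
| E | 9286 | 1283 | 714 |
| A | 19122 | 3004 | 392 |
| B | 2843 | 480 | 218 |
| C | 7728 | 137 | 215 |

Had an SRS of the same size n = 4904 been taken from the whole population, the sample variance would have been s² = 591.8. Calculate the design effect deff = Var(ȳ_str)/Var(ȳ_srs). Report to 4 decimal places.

1.1024

Var(ȳ_str) = Σ Wₕ²(1−fₕ)sₕ²/nₕ with Wₕ = Nₕ/38979:
  E: (9286/38979)²·(1−1283/9286)·714/1283 = 0.027220222
  A: (19122/38979)²·(1−3004/19122)·392/3004 = 0.026470931
  B: (2843/38979)²·(1−480/2843)·218/480 = 0.0020081421
  C: (7728/38979)²·(1−137/7728)·215/137 = 0.060593022
  → Var(ȳ_str) = 0.11629232.
Var(ȳ_srs) = (1 − 4904/38979)·591.8/4904 = 0.10549446.
deff = 0.11629232 / 0.10549446 = 1.1024.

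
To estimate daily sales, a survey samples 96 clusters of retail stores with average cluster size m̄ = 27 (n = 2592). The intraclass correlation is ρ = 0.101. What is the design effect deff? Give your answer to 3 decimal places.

deff = 1 + (27 − 1)·0.101 = 1 + 2.626 = 3.626.

3.626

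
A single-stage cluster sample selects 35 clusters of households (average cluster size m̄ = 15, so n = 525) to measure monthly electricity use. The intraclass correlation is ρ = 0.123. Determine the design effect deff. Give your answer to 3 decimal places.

deff = 1 + (15 − 1)·0.123 = 1 + 1.722 = 2.722.

2.722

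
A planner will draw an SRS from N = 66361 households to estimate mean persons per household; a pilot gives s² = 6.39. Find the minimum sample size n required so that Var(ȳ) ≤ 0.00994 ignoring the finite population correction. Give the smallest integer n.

Without fpc, n₀ = s²/D = 6.39/0.00994 = 642.8571.
Rounding up, n = 643.

643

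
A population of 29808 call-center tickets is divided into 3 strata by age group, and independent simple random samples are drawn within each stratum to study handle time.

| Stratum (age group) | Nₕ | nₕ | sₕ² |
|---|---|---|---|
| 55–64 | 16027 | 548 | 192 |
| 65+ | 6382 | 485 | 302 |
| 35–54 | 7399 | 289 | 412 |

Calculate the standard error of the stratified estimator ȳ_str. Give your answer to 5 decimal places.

0.45673

Var(ȳ_str) = Σₕ Wₕ²(1 − fₕ)sₕ²/nₕ with Wₕ = Nₕ/N, N = 29808.
55–64: Wₕ = 0.53767445; term = 0.53767445²·(1 − 0.03419230)·192/548 = 0.097825062.
65+: Wₕ = 0.21410360; term = 0.21410360²·(1 − 0.07599499)·302/485 = 0.026374696.
35–54: Wₕ = 0.24822195; term = 0.24822195²·(1 − 0.03905933)·412/289 = 0.084406584.
Sum = 0.20860634.
SE = √(0.20860634) = 0.45673.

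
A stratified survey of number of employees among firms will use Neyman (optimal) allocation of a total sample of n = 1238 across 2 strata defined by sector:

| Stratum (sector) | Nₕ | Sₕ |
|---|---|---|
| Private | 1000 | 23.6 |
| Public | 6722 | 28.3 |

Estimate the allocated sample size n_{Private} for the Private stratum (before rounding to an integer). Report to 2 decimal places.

136.63

Neyman allocation: nₕ = n·NₕSₕ / Σⱼ NⱼSⱼ.
Σ NⱼSⱼ = 1000·23.6 + 6722·28.3 = 213832.6.
n_{Private} = 1238·1000·23.6 / 213832.6 = 136.63.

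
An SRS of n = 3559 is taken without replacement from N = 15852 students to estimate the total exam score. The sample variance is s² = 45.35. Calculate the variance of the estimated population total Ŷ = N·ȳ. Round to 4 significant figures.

Var(Ŷ) = N²·Var(ȳ) = N²·(1 − n/N)·s²/n.
f = 3559/15852 = 0.22451426; Var(ȳ) = 0.77548574·45.35/3559 = 0.0098815056.
Var(Ŷ) = 15852² · 0.0098815056 = 2.4830831 × 10^6.

2.483 × 10^6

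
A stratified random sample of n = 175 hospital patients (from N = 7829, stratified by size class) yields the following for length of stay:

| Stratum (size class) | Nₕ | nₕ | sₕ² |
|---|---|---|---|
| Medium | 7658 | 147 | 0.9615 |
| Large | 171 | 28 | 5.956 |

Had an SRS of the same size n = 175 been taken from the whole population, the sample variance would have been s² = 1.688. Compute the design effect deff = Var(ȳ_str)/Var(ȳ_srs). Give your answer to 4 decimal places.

Var(ȳ_str) = Σ Wₕ²(1−fₕ)sₕ²/nₕ with Wₕ = Nₕ/7829:
  Medium: (7658/7829)²·(1−147/7658)·0.9615/147 = 0.0061380793
  Large: (171/7829)²·(1−28/171)·5.956/28 = 8.4862578 × 10^-5
  → Var(ȳ_str) = 0.0062229419.
Var(ȳ_srs) = (1 − 175/7829)·1.688/175 = 0.0094301057.
deff = 0.0062229419 / 0.0094301057 = 0.6599.

0.6599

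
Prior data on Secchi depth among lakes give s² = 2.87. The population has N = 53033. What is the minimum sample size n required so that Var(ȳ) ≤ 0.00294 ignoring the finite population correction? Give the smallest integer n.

977

Without fpc, n₀ = s²/D = 2.87/0.00294 = 976.1905.
Rounding up, n = 977.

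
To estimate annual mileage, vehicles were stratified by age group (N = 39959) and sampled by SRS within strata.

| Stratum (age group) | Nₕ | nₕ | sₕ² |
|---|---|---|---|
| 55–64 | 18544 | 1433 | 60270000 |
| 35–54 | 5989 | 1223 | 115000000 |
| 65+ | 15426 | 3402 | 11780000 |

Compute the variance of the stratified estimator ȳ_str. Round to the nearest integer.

Var(ȳ_str) = Σₕ Wₕ²(1 − fₕ)sₕ²/nₕ with Wₕ = Nₕ/N, N = 39959.
55–64: Wₕ = 0.46407568; term = 0.46407568²·(1 − 0.07727567)·60270000/1433 = 8358.0428.
35–54: Wₕ = 0.14987863; term = 0.14987863²·(1 − 0.20420771)·115000000/1223 = 1680.9334.
65+: Wₕ = 0.38604570; term = 0.38604570²·(1 − 0.22053676)·11780000/3402 = 402.23889.
Sum = 10441.215.

10441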